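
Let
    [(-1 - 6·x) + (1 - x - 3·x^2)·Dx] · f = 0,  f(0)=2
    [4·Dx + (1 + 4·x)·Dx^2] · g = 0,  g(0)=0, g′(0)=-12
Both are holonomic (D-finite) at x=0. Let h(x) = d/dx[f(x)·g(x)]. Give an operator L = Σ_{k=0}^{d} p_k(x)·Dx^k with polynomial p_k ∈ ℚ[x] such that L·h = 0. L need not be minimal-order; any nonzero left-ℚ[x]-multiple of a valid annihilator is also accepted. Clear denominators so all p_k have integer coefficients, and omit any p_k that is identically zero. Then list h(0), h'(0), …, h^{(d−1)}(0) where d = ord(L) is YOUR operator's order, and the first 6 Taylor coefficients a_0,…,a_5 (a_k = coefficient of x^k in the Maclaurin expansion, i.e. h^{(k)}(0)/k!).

f: a_k = 2, 2, 8, 14, 38, 80, …
g: a_k = 0, -12, 24, -64, 192, -3072/5, …
Sym-product of L_f,L_g gives L₀ (≤ ord 2).
Derive L from L₀ (diff closure).
L = (218 + 1080·x + 2592·x^2) + (-1 + 142·x + 1224·x^2 + 2016·x^3)·Dx + (-5 - 39·x - 37·x^2 + 228·x^3 + 288·x^4)·Dx^2  (order 2).
h: a_k = -24, 48, -528, 1120, -7384, 103776/5, …
ICs: h(0) = -24, h′(0) = 48.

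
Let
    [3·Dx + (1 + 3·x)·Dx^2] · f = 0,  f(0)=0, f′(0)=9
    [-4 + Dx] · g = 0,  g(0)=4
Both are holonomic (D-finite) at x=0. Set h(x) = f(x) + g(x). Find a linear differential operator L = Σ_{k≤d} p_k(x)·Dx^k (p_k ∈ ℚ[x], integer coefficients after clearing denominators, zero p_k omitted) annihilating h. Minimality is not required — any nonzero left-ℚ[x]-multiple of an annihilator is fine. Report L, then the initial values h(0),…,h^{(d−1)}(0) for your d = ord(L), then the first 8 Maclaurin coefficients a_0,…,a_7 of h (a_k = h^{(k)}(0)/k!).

L = (-120 - 144·x)·Dx + (2 - 96·x - 144·x^2)·Dx^2 + (7 + 33·x + 36·x^2)·Dx^3  (order 3).
h: a_k = 4, 25, 37/2, 209/3, -217/12, 2699/15, -30757/90, 42763/45, …
ICs: h(0) = 4, h′(0) = 25, h′′(0) = 37.

f: a_k = 0, 9, -27/2, 27, -243/4, 729/5, -729/2, 6561/7, …
g: a_k = 4, 16, 32, 128/3, 128/3, 512/15, 1024/45, 4096/315, …
Sum ⇒ L₀ = lclm(L_f,L_g) in ℚ(x)⟨Dx⟩.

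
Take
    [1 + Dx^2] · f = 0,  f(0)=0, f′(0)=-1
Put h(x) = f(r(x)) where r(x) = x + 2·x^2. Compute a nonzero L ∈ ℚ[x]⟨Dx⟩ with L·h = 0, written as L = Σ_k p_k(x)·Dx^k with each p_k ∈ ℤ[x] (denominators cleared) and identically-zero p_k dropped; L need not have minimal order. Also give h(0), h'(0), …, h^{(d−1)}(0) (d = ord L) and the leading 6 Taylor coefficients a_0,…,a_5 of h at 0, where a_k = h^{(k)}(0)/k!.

L = (1 + 12·x + 48·x^2 + 64·x^3) - 4·Dx + (1 + 4·x)·Dx^2  (order 2).
h: a_k = 0, -1, -2, 1/6, 1, 239/120, …
ICs: h(0) = 0, h′(0) = -1.

f: a_k = 0, -1, 0, 1/6, 0, -1/120, …
f∘r: x↦r, Dx↦Dx/r' in L_f ⇒ L₀.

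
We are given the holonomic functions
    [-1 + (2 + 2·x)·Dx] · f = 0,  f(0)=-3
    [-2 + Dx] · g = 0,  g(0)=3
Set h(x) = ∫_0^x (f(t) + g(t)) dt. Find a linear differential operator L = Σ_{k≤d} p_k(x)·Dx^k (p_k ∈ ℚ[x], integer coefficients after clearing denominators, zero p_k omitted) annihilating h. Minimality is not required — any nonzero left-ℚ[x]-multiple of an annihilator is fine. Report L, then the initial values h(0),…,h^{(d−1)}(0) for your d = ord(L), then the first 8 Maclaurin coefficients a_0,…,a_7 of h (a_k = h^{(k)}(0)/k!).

L = (10 + 8·x)·Dx + (-17 - 32·x - 16·x^2)·Dx^2 + (6 + 14·x + 8·x^2)·Dx^3  (order 3).
h: a_k = 0, 0, 9/4, 17/8, 61/64, 271/640, 919/7680, 5041/107520, …
ICs: h(0) = 0, h′(0) = 0, h′′(0) = 9/2.

f: a_k = -3, -3/2, 3/8, -3/16, 15/128, -21/256, 63/1024, -99/2048, …
g: a_k = 3, 6, 6, 4, 2, 4/5, 4/15, 8/105, …
Sum ⇒ L₀ = lclm(L_f,L_g) in ℚ(x)⟨Dx⟩.
Integrate: L := L₀·Dx.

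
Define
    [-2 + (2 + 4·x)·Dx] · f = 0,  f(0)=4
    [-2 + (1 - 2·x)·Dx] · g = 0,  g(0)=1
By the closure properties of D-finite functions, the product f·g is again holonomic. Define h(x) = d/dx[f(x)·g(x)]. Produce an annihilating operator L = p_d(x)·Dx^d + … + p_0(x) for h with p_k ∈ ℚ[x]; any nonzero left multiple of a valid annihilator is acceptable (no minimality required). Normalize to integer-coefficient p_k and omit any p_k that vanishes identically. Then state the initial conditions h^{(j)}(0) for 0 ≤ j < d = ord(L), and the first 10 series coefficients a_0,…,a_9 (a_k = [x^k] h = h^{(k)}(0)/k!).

f: a_k = 4, 4, -2, 2, -5/2, 7/2, -21/4, 33/4, -429/32, 715/32, …
g: a_k = 1, 2, 4, 8, 16, 32, 64, 128, 256, 512, …
Product ⇒ symmetric product L₀, ord ≤ 1.
h=h₀': d/dx-closure on L₀ ⇒ L.
L = (11 + 36·x + 12·x^2) + (-3 - 2·x + 12·x^2 + 8·x^3)·Dx  (order 1).
h: a_k = 12, 44, 138, 358, 1825/2, 4317/2, 20377/4, 46147/4, 837081/32, 1848025/32, …
ICs: h(0) = 12.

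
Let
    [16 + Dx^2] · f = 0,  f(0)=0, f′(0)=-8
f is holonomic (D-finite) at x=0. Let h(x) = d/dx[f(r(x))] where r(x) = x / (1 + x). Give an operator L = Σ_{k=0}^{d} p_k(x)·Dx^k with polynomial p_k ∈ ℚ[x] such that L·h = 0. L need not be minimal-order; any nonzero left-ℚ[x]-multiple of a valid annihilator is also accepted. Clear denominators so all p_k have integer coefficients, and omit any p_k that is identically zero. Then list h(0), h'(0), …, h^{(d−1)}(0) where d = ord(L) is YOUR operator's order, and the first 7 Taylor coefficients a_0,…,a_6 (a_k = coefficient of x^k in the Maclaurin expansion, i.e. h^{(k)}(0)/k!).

f: a_k = 0, -8, 0, 64/3, 0, -256/15, 0, …
Substitute x→r, Dx→(1/r')Dx; clear ⇒ L₀.
Derive L from L₀ (diff closure).
L = (22 + 12·x + 6·x^2) + (6 + 18·x + 18·x^2 + 6·x^3)·Dx + (1 + 4·x + 6·x^2 + 4·x^3 + x^4)·Dx^2  (order 2).
h: a_k = -8, 16, 40, -224, 1544/3, -720, 19688/45, …
ICs: h(0) = -8, h′(0) = 16.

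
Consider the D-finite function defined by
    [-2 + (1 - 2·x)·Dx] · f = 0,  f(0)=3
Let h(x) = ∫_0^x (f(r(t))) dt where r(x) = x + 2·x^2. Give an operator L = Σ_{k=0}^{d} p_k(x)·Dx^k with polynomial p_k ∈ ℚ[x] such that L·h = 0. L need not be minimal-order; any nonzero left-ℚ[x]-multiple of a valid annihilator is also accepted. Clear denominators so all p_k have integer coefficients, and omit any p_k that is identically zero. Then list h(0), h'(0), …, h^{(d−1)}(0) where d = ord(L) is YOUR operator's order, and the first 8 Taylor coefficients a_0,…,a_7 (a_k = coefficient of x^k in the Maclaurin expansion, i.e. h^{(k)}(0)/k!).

L = (2 + 8·x)·Dx + (-1 + 2·x + 4·x^2)·Dx^2  (order 2).
h: a_k = 0, 3, 3, 8, 18, 48, 128, 2496/7, …
ICs: h(0) = 0, h′(0) = 3.

f: a_k = 3, 6, 12, 24, 48, 96, 192, 384, …
f∘r: x↦r, Dx↦Dx/r' in L_f ⇒ L₀.
h=∫h₀ ⇒ L = L₀·Dx.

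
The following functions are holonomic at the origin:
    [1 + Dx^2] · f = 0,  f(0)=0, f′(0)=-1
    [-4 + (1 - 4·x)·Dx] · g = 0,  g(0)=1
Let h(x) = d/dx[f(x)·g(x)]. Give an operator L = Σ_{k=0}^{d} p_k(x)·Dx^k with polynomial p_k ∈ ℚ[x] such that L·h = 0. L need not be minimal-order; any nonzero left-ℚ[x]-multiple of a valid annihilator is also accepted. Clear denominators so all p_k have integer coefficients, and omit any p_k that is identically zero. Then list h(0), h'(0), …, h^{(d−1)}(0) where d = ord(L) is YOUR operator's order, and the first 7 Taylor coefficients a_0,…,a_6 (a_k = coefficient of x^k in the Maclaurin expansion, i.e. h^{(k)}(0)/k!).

f: a_k = 0, -1, 0, 1/6, 0, -1/120, 0, …
g: a_k = 1, 4, 16, 64, 256, 1024, 4096, …
Sym-product of L_f,L_g gives L₀ (≤ ord 2).
Differentiate: ansatz ord ≤ ord L₀ ⇒ L.
L = (-31 - 8·x + 16·x^2) + (-8 + 32·x)·Dx + (1 - 8·x + 16·x^2)·Dx^2  (order 2).
h: a_k = -1, -8, -95/2, -760/3, -30401/24, -30401/5, -20429471/720, …
ICs: h(0) = -1, h′(0) = -8.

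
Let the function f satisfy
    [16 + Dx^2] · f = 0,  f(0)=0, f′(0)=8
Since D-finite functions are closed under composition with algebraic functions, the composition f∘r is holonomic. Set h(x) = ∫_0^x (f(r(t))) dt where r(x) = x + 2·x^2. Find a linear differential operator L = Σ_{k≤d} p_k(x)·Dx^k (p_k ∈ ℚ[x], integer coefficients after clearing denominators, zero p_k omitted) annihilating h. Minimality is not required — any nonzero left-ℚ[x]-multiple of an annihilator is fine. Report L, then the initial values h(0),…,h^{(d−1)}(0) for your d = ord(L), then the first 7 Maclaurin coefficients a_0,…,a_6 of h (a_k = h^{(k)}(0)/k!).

L = (16 + 192·x + 768·x^2 + 1024·x^3)·Dx - 4·Dx^2 + (1 + 4·x)·Dx^3  (order 3).
h: a_k = 0, 0, 4, 16/3, -16/3, -128/5, -1792/45, …
ICs: h(0) = 0, h′(0) = 0, h′′(0) = 8.

f: a_k = 0, 8, 0, -64/3, 0, 256/15, 0, …
h₀=f(r): pull back L_f along r ⇒ L₀.
h=∫h₀ ⇒ L = L₀·Dx.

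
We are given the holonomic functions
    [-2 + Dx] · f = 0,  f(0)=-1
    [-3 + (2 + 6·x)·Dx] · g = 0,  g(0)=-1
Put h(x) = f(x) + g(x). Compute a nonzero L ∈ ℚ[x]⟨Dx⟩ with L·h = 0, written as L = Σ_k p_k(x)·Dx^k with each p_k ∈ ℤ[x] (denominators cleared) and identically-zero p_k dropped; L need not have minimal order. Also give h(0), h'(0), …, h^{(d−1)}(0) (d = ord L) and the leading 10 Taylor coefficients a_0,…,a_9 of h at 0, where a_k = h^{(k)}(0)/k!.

f: a_k = -1, -2, -2, -4/3, -2/3, -4/15, -4/45, -8/315, -2/315, -4/2835, …
g: a_k = -1, -3/2, 9/8, -27/16, 405/128, -1701/256, 15309/1024, -72171/2048, 2814669/32768, -14073345/65536, …
Sum ⇒ L₀ = lclm(L_f,L_g) in ℚ(x)⟨Dx⟩.
L = (42 + 72·x) + (-25 - 96·x - 144·x^2)·Dx + (2 + 30·x + 72·x^2)·Dx^2  (order 2).
h: a_k = -2, -7/2, -7/8, -145/48, 959/384, -26539/3840, 684809/46080, -22750249/645120, 886555199/10321920, -39898195219/185794560, …
ICs: h(0) = -2, h′(0) = -7/2.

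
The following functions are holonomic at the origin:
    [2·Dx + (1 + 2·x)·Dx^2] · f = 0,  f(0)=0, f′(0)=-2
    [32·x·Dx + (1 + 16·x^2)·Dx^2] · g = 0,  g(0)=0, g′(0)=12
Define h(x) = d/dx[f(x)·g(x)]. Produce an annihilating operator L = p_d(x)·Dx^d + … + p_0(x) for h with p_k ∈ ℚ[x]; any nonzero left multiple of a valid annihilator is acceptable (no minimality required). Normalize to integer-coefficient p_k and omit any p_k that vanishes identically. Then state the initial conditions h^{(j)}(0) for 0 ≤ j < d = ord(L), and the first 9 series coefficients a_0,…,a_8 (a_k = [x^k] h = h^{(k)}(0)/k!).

f: a_k = 0, -2, 2, -8/3, 4, -32/5, 32/3, -128/7, 32, …
g: a_k = 0, 12, 0, -64, 0, 3072/5, 0, -49152/7, 0, …
h₀=f·g: eliminate ⇒ L₀, order ≤ 2·2.
Derive L from L₀ (diff closure).
L = (2304 + 8960·x + 114688·x^2 + 552960·x^3 + 983040·x^4 + 851968·x^5 + 1048576·x^7) + (1032 + 14720·x + 111872·x^2 + 616448·x^3 + 1884160·x^4 + 3047424·x^5 + 2293760·x^6 + 1572864·x^7 + 3670016·x^8)·Dx + (72 + 2512·x + 19968·x^2 + 99072·x^3 + 393216·x^4 + 1019904·x^5 + 1572864·x^6 + 1376256·x^7 + 1572864·x^8 + 2097152·x^9)·Dx^2 + (17 + 132·x + 964·x^2 + 4864·x^3 + 18432·x^4 + 55296·x^5 + 129024·x^6 + 196608·x^7 + 196608·x^8 + 262144·x^9 + 262144·x^10)·Dx^3  (order 3).
h: a_k = 0, -48, 72, 384, -400, -34048/5, 38528/5, 503808/5, -3743616/35, …
ICs: h(0) = 0, h′(0) = -48, h′′(0) = 144.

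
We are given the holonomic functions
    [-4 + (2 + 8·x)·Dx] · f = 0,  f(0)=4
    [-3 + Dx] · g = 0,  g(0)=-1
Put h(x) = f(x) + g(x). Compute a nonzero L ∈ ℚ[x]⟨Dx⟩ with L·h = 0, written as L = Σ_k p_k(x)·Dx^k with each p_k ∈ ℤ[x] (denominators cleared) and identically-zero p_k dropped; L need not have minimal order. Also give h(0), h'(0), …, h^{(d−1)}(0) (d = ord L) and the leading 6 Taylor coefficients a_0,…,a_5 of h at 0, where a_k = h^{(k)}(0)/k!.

L = (30 + 72·x) + (-13 - 72·x - 144·x^2)·Dx + (1 + 16·x + 48·x^2)·Dx^2  (order 2).
h: a_k = 3, 5, -25/2, 23/2, -347/8, 4399/40, …
ICs: h(0) = 3, h′(0) = 5.

f: a_k = 4, 8, -8, 16, -40, 112, …
g: a_k = -1, -3, -9/2, -9/2, -27/8, -81/40, …
f+g: L₀ = lclm(L_f,L_g), ord ≤ 1+1.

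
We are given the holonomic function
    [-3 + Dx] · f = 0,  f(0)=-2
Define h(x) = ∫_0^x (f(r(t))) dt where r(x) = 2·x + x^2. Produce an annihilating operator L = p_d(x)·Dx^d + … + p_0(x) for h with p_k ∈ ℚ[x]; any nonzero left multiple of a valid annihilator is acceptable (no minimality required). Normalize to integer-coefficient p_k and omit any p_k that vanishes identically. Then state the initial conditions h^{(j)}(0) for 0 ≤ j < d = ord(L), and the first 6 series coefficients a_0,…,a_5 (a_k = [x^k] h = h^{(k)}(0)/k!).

L = (-6 - 6·x)·Dx + Dx^2  (order 2).
h: a_k = 0, -2, -6, -14, -27, -45, …
ICs: h(0) = 0, h′(0) = -2.

f: a_k = -2, -6, -9, -9, -27/4, -81/20, …
h₀=f(r): pull back L_f along r ⇒ L₀.
∫: right-multiply L₀ by Dx.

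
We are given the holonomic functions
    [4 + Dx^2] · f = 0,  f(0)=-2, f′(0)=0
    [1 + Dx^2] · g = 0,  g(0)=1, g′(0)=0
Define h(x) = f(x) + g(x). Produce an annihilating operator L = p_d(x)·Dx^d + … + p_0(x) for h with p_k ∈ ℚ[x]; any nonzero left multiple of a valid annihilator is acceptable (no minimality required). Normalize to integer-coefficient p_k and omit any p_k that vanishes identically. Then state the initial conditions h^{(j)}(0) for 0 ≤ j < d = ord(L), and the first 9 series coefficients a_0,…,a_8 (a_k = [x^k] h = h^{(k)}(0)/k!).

f: a_k = -2, 0, 4, 0, -4/3, 0, 8/45, 0, -4/315, …
g: a_k = 1, 0, -1/2, 0, 1/24, 0, -1/720, 0, 1/40320, …
Sum ⇒ L₀ = lclm(L_f,L_g) in ℚ(x)⟨Dx⟩.
L = 4 + 5·Dx^2 + Dx^4  (order 4).
h: a_k = -1, 0, 7/2, 0, -31/24, 0, 127/720, 0, -73/5760, …
ICs: h(0) = -1, h′(0) = 0, h′′(0) = 7, h′′′(0) = 0.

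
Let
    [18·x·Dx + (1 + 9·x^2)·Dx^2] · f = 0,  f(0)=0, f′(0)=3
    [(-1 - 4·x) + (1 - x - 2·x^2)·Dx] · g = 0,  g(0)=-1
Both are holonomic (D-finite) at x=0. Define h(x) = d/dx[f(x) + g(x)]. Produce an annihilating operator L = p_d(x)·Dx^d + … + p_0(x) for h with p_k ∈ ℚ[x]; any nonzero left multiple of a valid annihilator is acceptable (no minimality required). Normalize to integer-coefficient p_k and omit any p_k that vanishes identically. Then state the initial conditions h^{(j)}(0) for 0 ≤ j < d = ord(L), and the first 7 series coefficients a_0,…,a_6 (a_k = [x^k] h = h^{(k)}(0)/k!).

L = (18 - 72·x - 918·x^2 - 1872·x^3 - 4608·x^4 - 1296·x^6) + (-8 - 30·x - 278·x^3 - 1788·x^4 - 3216·x^5 - 324·x^6 - 1296·x^7)·Dx + (1 + 4·x + 24·x^2 + 4·x^3 + 103·x^4 - 300·x^5 - 312·x^6 - 108·x^7 - 216·x^8)·Dx^2  (order 2).
h: a_k = 2, -6, -42, -44, 138, -258, -2782, …
ICs: h(0) = 2, h′(0) = -6.

f: a_k = 0, 3, 0, -9, 0, 243/5, 0, …
g: a_k = -1, -1, -3, -5, -11, -21, -43, …
Weyl lclm of L_f,L_g ⇒ L₀ (ord ≤ 3).
Derive L from L₀ (diff closure).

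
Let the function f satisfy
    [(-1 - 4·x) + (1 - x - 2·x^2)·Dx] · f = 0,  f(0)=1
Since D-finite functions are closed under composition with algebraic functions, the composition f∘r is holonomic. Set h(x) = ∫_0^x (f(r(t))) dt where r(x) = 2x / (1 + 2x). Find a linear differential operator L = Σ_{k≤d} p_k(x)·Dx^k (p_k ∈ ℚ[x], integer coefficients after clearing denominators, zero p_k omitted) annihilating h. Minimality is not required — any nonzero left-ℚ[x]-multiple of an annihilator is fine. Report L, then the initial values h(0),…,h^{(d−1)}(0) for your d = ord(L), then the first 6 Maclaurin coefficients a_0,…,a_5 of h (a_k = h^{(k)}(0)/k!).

f: a_k = 1, 1, 3, 5, 11, 21, …
Substitute x→r, Dx→(1/r')Dx; clear ⇒ L₀.
∫: right-multiply L₀ by Dx.
L = (2 + 20·x)·Dx + (-1 - 4·x + 4·x^2 + 16·x^3)·Dx^2  (order 2).
h: a_k = 0, 1, 1, 8/3, 0, 64/5, …
ICs: h(0) = 0, h′(0) = 1.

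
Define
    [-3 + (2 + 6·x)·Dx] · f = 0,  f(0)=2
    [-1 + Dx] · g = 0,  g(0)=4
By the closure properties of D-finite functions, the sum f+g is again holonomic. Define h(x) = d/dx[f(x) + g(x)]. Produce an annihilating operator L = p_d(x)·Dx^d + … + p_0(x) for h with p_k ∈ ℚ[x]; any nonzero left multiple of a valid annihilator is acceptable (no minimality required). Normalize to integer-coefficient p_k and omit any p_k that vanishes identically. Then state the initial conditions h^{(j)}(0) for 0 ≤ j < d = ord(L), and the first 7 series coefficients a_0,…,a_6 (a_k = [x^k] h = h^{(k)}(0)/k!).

L = (-33 - 18·x) + (23 - 24·x - 36·x^2)·Dx + (10 + 42·x + 36·x^2)·Dx^2  (order 2).
h: a_k = 7, -1/2, 97/8, -1183/48, 25579/384, -688777/3840, 22734121/46080, …
ICs: h(0) = 7, h′(0) = -1/2.

f: a_k = 2, 3, -9/4, 27/8, -405/64, 1701/128, -15309/512, …
g: a_k = 4, 4, 2, 2/3, 1/6, 1/30, 1/180, …
L₀ := lclm(L_f,L_g); ord L₀ ≤ 1+1.
Derive L from L₀ (diff closure).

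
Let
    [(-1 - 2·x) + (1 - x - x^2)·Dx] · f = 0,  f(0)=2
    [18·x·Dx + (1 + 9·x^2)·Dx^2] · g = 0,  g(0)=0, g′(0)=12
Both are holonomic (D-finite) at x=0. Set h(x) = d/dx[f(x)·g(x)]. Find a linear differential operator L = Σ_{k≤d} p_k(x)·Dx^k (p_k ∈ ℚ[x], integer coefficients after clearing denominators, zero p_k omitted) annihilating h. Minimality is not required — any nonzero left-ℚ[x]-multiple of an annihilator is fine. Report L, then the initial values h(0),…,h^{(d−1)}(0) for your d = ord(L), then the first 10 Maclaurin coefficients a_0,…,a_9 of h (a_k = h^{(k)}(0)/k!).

L = (-30 + 1134·x^2 + 1944·x^3 + 2916·x^4) + (12 + 42·x - 108·x^2 + 198·x^3 + 1944·x^4 + 1944·x^5)·Dx + (-1 - 8·x - 26·x^2 - 36·x^3 - 126·x^4 + 324·x^5 + 243·x^6)·Dx^2  (order 2).
h: a_k = 24, 48, -72, 0, 1824, 10944/5, -61944/5, -393408/35, 902232/7, 904128/7, …
ICs: h(0) = 24, h′(0) = 48.

f: a_k = 2, 2, 4, 6, 10, 16, 26, 42, 68, 110, …
g: a_k = 0, 12, 0, -36, 0, 972/5, 0, -8748/7, 0, 8748, …
f·g: L₀ = L_f ⊗_s L_g, ord ≤ 1·2.
Differentiate: ansatz ord ≤ ord L₀ ⇒ L.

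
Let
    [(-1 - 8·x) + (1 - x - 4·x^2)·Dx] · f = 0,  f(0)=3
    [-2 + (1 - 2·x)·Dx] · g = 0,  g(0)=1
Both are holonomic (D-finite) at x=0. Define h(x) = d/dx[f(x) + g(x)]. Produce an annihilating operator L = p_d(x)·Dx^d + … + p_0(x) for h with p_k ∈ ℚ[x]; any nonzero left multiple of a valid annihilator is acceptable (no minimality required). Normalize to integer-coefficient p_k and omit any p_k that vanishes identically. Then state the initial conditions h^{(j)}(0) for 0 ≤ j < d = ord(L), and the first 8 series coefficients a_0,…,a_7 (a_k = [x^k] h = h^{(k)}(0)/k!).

L = (12 - 576·x + 1152·x^2 - 3072·x^3 + 1536·x^4) + (15 + 60·x - 288·x^2 + 1152·x^3 - 2880·x^4 + 1536·x^5)·Dx + (-3 + 21·x - 78·x^2 + 128·x^3 + 96·x^4 - 448·x^5 + 256·x^6)·Dx^2  (order 2).
h: a_k = 5, 38, 105, 412, 1135, 3642, 10157, 30008, …
ICs: h(0) = 5, h′(0) = 38.

f: a_k = 3, 3, 15, 27, 87, 195, 543, 1323, …
g: a_k = 1, 2, 4, 8, 16, 32, 64, 128, …
L₀ := lclm(L_f,L_g); ord L₀ ≤ 1+1.
h=h₀': d/dx-closure on L₀ ⇒ L.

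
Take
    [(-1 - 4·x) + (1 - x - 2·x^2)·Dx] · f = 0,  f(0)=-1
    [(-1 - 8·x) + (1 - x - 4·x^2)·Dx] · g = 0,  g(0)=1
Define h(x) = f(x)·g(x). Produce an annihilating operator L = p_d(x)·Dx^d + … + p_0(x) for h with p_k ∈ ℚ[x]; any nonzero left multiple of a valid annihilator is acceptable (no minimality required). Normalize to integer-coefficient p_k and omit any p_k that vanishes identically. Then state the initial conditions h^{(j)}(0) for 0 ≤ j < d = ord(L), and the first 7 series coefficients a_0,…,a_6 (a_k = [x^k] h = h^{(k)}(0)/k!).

f: a_k = -1, -1, -3, -5, -11, -21, -43, …
g: a_k = 1, 1, 5, 9, 29, 65, 181, …
h₀=f·g: eliminate ⇒ L₀, order ≤ 1·1.
L = (-2 - 10·x + 18·x^2 + 32·x^3) + (1 - 2·x - 5·x^2 + 6·x^3 + 8·x^4)·Dx  (order 1).
h: a_k = -1, -2, -9, -22, -69, -178, -497, …
ICs: h(0) = -1.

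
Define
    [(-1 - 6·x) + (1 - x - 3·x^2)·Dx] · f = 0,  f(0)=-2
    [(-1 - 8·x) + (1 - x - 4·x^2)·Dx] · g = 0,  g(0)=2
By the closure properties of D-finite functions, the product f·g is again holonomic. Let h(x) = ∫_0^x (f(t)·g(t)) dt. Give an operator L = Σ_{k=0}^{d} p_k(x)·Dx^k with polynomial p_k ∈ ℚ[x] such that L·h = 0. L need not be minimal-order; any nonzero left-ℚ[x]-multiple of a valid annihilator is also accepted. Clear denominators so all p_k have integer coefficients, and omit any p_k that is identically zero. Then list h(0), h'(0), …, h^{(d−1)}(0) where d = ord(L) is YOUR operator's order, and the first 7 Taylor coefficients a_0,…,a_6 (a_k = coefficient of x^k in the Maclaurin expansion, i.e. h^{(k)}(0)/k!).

f: a_k = -2, -2, -8, -14, -38, -80, -194, …
g: a_k = 2, 2, 10, 18, 58, 130, 362, …
h₀=f·g: eliminate ⇒ L₀, order ≤ 1·1.
h=∫h₀ ⇒ L = L₀·Dx.
L = (-2 - 12·x + 21·x^2 + 48·x^3)·Dx + (1 - 2·x - 6·x^2 + 7·x^3 + 12·x^4)·Dx^2  (order 2).
h: a_k = 0, -4, -4, -40/3, -25, -336/5, -448/3, …
ICs: h(0) = 0, h′(0) = -4.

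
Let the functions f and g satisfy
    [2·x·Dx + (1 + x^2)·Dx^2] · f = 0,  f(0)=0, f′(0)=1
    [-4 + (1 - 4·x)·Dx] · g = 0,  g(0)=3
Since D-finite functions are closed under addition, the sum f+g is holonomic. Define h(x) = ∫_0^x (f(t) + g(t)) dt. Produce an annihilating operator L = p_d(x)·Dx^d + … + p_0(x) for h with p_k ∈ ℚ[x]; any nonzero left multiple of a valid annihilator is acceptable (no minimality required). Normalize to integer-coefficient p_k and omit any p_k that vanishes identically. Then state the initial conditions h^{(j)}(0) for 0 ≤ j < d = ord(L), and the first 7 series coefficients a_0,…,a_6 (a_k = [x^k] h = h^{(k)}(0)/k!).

L = (8 - 128·x - 24·x^2)·Dx^2 + (-49 + 8·x - 109·x^2 - 24·x^3)·Dx^3 + (4 - 15·x - 15·x^3 - 4·x^4)·Dx^4  (order 4).
h: a_k = 0, 3, 13/2, 16, 575/12, 768/5, 15361/30, …
ICs: h(0) = 0, h′(0) = 3, h′′(0) = 13, h′′′(0) = 96.

f: a_k = 0, 1, 0, -1/3, 0, 1/5, 0, …
g: a_k = 3, 12, 48, 192, 768, 3072, 12288, …
h₀=f+g: left-lcm gives L₀, ord ≤ 3.
∫: right-multiply L₀ by Dx.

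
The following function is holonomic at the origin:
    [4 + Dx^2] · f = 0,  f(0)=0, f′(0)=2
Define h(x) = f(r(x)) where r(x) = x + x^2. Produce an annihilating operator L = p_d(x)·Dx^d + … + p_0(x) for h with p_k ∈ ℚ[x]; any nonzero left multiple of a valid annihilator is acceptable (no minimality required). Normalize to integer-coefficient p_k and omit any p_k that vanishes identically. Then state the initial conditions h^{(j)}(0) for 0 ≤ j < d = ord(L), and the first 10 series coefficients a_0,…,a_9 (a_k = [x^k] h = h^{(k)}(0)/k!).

f: a_k = 0, 2, 0, -4/3, 0, 4/15, 0, -8/315, 0, 4/2835, …
Change of var in L_f (x↦r) gives L₀.
L = (4 + 24·x + 48·x^2 + 32·x^3) - 2·Dx + (1 + 2·x)·Dx^2  (order 2).
h: a_k = 0, 2, 2, -4/3, -4, -56/15, 0, 832/315, 112/45, 2272/2835, …
ICs: h(0) = 0, h′(0) = 2.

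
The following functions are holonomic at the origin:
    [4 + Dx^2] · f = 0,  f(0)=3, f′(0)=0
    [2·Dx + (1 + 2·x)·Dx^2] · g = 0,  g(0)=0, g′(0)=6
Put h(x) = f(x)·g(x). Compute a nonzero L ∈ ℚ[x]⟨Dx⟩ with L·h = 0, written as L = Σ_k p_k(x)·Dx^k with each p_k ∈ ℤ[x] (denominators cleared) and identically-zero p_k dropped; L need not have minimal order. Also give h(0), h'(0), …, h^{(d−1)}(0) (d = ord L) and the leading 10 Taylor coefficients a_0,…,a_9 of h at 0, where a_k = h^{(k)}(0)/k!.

L = (-48 + 192·x + 1216·x^2 + 2048·x^3 + 1024·x^4) + (32 + 320·x + 768·x^2 + 512·x^3)·Dx + (160·x + 672·x^2 + 1024·x^3 + 512·x^4)·Dx^2 + (8 + 80·x + 192·x^2 + 128·x^3)·Dx^3 + (3 + 28·x + 92·x^2 + 128·x^3 + 64·x^4)·Dx^4  (order 4).
h: a_k = 0, 18, -18, -12, 0, 108/5, -36, 2232/35, -592/5, 4604/21, …
ICs: h(0) = 0, h′(0) = 18, h′′(0) = -36, h′′′(0) = -72.

f: a_k = 3, 0, -6, 0, 2, 0, -4/15, 0, 2/105, 0, …
g: a_k = 0, 6, -6, 8, -12, 96/5, -32, 384/7, -96, 512/3, …
f·g: L₀ = L_f ⊗_s L_g, ord ≤ 2·2.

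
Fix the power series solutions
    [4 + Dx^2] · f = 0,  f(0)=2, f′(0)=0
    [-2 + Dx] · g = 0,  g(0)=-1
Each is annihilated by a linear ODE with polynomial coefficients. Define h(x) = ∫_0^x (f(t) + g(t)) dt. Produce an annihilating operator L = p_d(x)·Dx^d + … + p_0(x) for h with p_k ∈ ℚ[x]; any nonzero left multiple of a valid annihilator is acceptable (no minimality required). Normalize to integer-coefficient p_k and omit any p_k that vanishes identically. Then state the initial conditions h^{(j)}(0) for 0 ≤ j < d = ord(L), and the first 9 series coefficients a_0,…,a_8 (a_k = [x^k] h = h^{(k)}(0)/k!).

f: a_k = 2, 0, -4, 0, 4/3, 0, -8/45, 0, 4/315, …
g: a_k = -1, -2, -2, -4/3, -2/3, -4/15, -4/45, -8/315, -2/315, …
f+g: L₀ = lclm(L_f,L_g), ord ≤ 2+1.
Integrate: L := L₀·Dx.
L = -8·Dx + 4·Dx^2 - 2·Dx^3 + Dx^4  (order 4).
h: a_k = 0, 1, -1, -2, -1/3, 2/15, -2/45, -4/105, -1/315, …
ICs: h(0) = 0, h′(0) = 1, h′′(0) = -2, h′′′(0) = -12.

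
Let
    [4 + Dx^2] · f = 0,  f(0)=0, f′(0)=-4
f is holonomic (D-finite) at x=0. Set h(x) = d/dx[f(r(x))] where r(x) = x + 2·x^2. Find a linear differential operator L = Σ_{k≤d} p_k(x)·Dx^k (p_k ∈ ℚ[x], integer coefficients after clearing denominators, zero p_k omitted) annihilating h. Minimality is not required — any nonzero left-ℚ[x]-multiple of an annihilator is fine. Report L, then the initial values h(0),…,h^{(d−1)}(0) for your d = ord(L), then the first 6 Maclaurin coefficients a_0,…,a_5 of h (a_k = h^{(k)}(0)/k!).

f: a_k = 0, -4, 0, 8/3, 0, -8/15, …
Change of var in L_f (x↦r) gives L₀.
Differentiate: ansatz ord ≤ ord L₀ ⇒ L.
L = (52 + 64·x + 384·x^2 + 1024·x^3 + 1024·x^4) + (-12 - 48·x)·Dx + (1 + 8·x + 16·x^2)·Dx^2  (order 2).
h: a_k = -4, -16, 8, 64, 472/3, 96, …
ICs: h(0) = -4, h′(0) = -16.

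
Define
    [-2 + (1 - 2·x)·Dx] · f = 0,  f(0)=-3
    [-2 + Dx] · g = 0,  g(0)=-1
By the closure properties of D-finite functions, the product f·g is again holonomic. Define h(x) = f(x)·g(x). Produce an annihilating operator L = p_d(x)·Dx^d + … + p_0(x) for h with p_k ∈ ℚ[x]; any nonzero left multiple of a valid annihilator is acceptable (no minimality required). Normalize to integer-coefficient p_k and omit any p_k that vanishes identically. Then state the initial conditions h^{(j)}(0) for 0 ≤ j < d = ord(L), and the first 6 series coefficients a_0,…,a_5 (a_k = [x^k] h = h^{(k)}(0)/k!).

f: a_k = -3, -6, -12, -24, -48, -96, …
g: a_k = -1, -2, -2, -4/3, -2/3, -4/15, …
Sym-product of L_f,L_g gives L₀ (≤ ord 1).
L = (4 - 4·x) + (-1 + 2·x)·Dx  (order 1).
h: a_k = 3, 12, 30, 64, 130, 1304/5, …
ICs: h(0) = 3.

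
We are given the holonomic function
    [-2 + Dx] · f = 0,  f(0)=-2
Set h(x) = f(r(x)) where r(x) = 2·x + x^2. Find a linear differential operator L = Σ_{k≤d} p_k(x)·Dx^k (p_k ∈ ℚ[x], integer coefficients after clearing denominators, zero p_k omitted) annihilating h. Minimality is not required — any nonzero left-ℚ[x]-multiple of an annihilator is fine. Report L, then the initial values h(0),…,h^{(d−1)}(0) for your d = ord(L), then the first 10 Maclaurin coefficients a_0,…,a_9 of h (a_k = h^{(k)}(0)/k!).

L = (-4 - 4·x) + Dx  (order 1).
h: a_k = -2, -8, -20, -112/3, -172/3, -1136/15, -3992/45, -5920/63, -28772/315, -233488/2835, …
ICs: h(0) = -2.

f: a_k = -2, -4, -4, -8/3, -4/3, -8/15, -8/45, -16/315, -4/315, -8/2835, …
Change of var in L_f (x↦r) gives L₀.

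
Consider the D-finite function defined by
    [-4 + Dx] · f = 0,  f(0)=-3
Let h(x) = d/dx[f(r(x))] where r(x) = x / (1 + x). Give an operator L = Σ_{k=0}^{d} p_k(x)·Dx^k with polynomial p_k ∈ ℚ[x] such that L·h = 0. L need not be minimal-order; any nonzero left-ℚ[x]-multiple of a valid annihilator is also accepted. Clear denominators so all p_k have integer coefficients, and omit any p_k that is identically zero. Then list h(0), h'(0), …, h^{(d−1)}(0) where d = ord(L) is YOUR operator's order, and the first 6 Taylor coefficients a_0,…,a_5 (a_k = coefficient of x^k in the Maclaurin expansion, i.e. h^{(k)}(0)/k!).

f: a_k = -3, -12, -24, -32, -32, -128/5, …
L₀ from L_f via x↦r, Dx↦r'^{-1}Dx.
h=h₀': d/dx-closure on L₀ ⇒ L.
L = (2 - 2·x) + (-1 - 2·x - x^2)·Dx  (order 1).
h: a_k = -12, -24, 12, 16, -28, 88/5, …
ICs: h(0) = -12.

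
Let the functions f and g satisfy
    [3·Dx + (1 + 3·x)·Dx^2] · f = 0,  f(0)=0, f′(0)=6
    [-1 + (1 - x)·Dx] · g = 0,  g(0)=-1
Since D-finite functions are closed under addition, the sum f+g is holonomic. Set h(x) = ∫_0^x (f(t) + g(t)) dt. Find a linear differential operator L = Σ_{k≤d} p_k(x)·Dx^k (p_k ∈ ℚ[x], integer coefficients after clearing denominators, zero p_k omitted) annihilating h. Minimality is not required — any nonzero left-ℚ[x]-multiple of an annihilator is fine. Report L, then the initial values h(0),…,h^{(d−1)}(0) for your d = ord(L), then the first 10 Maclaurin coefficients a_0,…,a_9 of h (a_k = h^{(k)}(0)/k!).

L = (-54 - 18·x)·Dx^2 + (12 - 72·x - 36·x^2)·Dx^3 + (5 + 13·x - 9·x^2 - 9·x^3)·Dx^4  (order 4).
h: a_k = 0, -1, 5/2, -10/3, 17/4, -83/10, 481/30, -244/7, 4367/56, -6565/36, …
ICs: h(0) = 0, h′(0) = -1, h′′(0) = 5, h′′′(0) = -20.

f: a_k = 0, 6, -9, 18, -81/2, 486/5, -243, 4374/7, -6561/4, 4374, …
g: a_k = -1, -1, -1, -1, -1, -1, -1, -1, -1, -1, …
f+g: L₀ = lclm(L_f,L_g), ord ≤ 2+1.
h=∫₀ˣh₀: take L = L₀·Dx.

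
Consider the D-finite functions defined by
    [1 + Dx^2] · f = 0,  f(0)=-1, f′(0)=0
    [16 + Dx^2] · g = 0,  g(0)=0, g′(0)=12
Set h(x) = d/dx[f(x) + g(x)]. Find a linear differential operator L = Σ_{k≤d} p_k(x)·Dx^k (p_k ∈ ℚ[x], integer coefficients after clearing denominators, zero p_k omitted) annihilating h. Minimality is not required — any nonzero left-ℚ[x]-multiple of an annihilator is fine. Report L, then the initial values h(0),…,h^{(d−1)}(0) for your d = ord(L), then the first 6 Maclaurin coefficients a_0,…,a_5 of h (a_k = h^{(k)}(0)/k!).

f: a_k = -1, 0, 1/2, 0, -1/24, 0, …
g: a_k = 0, 12, 0, -32, 0, 128/5, …
L₀ := lclm(L_f,L_g); ord L₀ ≤ 2+2.
Derive L from L₀ (diff closure).
L = 16 + 17·Dx^2 + Dx^4  (order 4).
h: a_k = 12, 1, -96, -1/6, 128, 1/120, …
ICs: h(0) = 12, h′(0) = 1, h′′(0) = -192, h′′′(0) = -1.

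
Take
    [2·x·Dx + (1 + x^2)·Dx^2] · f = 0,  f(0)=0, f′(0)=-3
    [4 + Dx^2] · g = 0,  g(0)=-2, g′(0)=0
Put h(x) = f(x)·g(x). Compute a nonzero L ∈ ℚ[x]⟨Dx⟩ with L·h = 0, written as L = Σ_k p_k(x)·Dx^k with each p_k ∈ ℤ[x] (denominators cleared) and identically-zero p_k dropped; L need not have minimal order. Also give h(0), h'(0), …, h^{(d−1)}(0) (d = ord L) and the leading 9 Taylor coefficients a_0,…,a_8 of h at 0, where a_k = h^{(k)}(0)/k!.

f: a_k = 0, -3, 0, 1, 0, -3/5, 0, 3/7, 0, …
g: a_k = -2, 0, 4, 0, -4/3, 0, 8/45, 0, -4/315, …
L₀ := L_f ⊗_s L_g (sym. prod.), ord ≤ 4.
L = (160 + 464·x^2 + 464·x^4 + 256·x^6 + 64·x^8) + (96·x + 224·x^3 + 192·x^5 + 64·x^7)·Dx + (60 + 188·x^2 + 216·x^4 + 128·x^6 + 32·x^8)·Dx^2 + (24·x + 56·x^3 + 48·x^5 + 16·x^7)·Dx^3 + (5 + 18·x^2 + 25·x^4 + 16·x^6 + 4·x^8)·Dx^4  (order 4).
h: a_k = 0, 6, 0, -14, 0, 46/5, 0, -538/105, 0, …
ICs: h(0) = 0, h′(0) = 6, h′′(0) = 0, h′′′(0) = -84.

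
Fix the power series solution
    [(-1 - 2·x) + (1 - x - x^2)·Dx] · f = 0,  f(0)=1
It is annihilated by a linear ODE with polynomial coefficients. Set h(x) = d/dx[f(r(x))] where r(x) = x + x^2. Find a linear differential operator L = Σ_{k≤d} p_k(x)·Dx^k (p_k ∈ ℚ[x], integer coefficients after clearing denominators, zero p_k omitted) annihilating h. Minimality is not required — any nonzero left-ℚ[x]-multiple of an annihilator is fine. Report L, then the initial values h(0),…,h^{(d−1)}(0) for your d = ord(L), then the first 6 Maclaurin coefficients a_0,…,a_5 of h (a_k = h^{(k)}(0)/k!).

f: a_k = 1, 1, 2, 3, 5, 8, …
Substitute x→r, Dx→(1/r')Dx; clear ⇒ L₀.
Derive L from L₀ (diff closure).
L = (6 + 24·x + 48·x^2 + 68·x^3 + 84·x^4 + 60·x^5 + 20·x^6) + (-1 - 3·x + 12·x^3 + 25·x^4 + 24·x^5 + 14·x^6 + 4·x^7)·Dx  (order 1).
h: a_k = 1, 6, 21, 64, 185, 516, …
ICs: h(0) = 1.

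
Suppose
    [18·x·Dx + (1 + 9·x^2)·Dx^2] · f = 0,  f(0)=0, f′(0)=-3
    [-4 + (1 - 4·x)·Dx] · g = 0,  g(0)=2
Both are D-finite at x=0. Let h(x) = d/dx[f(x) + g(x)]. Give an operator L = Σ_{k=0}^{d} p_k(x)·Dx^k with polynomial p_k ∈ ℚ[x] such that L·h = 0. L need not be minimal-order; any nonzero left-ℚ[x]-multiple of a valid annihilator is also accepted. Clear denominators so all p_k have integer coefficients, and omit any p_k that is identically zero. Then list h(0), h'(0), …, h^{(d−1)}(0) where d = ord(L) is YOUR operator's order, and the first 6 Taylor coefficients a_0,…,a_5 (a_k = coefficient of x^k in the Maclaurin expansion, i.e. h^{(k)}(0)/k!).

f: a_k = 0, -3, 0, 9, 0, -243/5, …
g: a_k = 2, 8, 32, 128, 512, 2048, …
h₀=f+g: left-lcm gives L₀, ord ≤ 3.
Derive L from L₀ (diff closure).
L = (72 - 1152·x - 1944·x^2) + (-57 + 72·x - 765·x^2 - 1944·x^3)·Dx + (4 - 7·x - 63·x^3 - 324·x^4)·Dx^2  (order 2).
h: a_k = 5, 64, 411, 2048, 9997, 49152, …
ICs: h(0) = 5, h′(0) = 64.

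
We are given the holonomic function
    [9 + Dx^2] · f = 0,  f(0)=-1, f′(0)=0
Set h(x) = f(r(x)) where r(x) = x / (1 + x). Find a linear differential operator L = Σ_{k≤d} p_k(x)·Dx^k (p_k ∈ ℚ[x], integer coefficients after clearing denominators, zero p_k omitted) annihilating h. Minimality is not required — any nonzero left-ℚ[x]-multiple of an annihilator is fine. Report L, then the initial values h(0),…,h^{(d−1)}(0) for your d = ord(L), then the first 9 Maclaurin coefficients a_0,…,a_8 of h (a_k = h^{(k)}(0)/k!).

L = 9 + (2 + 6·x + 6·x^2 + 2·x^3)·Dx + (1 + 4·x + 6·x^2 + 4·x^3 + x^4)·Dx^2  (order 2).
h: a_k = -1, 0, 9/2, -9, 81/8, -9/2, -819/80, 1377/40, -293553/4480, …
ICs: h(0) = -1, h′(0) = 0.

f: a_k = -1, 0, 9/2, 0, -27/8, 0, 81/80, 0, -729/4480, …
Substitute x→r, Dx→(1/r')Dx; clear ⇒ L₀.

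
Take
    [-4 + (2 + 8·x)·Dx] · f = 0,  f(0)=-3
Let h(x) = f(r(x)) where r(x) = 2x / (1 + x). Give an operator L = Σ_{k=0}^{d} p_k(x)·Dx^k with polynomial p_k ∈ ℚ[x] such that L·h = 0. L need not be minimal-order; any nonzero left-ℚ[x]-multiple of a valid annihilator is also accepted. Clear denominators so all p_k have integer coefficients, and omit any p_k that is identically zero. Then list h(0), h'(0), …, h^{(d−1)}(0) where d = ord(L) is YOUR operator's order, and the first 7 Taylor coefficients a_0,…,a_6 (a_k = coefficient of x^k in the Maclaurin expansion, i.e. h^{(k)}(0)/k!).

f: a_k = -3, -6, 6, -12, 30, -84, 252, …
L₀ from L_f via x↦r, Dx↦r'^{-1}Dx.
L = -4 + (1 + 10·x + 9·x^2)·Dx  (order 1).
h: a_k = -3, -12, 36, -156, 852, -5292, 35460, …
ICs: h(0) = -3.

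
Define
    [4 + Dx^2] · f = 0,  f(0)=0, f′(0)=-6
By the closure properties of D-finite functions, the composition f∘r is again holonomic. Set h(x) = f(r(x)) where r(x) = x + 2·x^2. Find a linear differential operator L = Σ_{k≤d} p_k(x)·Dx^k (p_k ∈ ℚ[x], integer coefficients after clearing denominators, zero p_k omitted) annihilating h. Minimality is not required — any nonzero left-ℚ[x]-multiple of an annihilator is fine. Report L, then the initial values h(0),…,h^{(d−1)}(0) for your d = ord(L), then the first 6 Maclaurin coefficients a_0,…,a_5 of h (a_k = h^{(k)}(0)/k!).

L = (4 + 48·x + 192·x^2 + 256·x^3) - 4·Dx + (1 + 4·x)·Dx^2  (order 2).
h: a_k = 0, -6, -12, 4, 24, 236/5, …
ICs: h(0) = 0, h′(0) = -6.

f: a_k = 0, -6, 0, 4, 0, -4/5, …
f∘r: x↦r, Dx↦Dx/r' in L_f ⇒ L₀.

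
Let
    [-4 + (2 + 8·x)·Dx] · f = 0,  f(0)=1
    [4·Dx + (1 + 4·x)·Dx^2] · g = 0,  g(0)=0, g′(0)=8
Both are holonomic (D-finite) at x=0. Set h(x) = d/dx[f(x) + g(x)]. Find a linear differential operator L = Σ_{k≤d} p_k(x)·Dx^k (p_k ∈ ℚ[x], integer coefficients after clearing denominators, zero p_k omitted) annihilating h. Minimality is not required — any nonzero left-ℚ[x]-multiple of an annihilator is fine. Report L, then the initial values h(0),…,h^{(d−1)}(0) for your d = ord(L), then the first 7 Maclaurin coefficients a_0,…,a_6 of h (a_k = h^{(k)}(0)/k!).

f: a_k = 1, 2, -2, 4, -10, 28, -84, …
g: a_k = 0, 8, -16, 128/3, -128, 2048/5, -4096/3, …
h₀=f+g: left-lcm gives L₀, ord ≤ 3.
Differentiate: ansatz ord ≤ ord L₀ ⇒ L.
L = 8 + (10 + 40·x)·Dx + (1 + 8·x + 16·x^2)·Dx^2  (order 2).
h: a_k = 10, -36, 140, -552, 2188, -8696, 34616, …
ICs: h(0) = 10, h′(0) = -36.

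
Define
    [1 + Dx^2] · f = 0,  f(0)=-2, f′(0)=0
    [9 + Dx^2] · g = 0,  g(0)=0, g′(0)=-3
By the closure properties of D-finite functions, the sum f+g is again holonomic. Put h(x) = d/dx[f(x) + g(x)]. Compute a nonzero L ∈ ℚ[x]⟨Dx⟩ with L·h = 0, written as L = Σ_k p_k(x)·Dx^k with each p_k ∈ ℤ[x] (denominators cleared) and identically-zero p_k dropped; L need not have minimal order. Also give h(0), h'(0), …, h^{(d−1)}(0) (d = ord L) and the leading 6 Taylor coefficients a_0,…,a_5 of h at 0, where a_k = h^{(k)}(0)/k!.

L = 9 + 10·Dx^2 + Dx^4  (order 4).
h: a_k = -3, 2, 27/2, -1/3, -81/8, 1/60, …
ICs: h(0) = -3, h′(0) = 2, h′′(0) = 27, h′′′(0) = -2.

f: a_k = -2, 0, 1, 0, -1/12, 0, …
g: a_k = 0, -3, 0, 9/2, 0, -81/40, …
Sum ⇒ L₀ = lclm(L_f,L_g) in ℚ(x)⟨Dx⟩.
Differentiate: ansatz ord ≤ ord L₀ ⇒ L.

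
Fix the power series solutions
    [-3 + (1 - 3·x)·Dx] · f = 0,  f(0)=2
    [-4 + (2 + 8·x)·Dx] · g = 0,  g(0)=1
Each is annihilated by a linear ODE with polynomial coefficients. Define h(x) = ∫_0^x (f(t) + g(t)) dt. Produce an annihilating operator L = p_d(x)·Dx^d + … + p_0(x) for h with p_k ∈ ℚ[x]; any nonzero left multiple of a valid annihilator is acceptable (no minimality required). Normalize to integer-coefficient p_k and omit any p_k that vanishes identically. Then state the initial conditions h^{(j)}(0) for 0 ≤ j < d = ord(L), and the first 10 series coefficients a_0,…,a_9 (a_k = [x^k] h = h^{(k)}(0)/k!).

L = (-48 - 108·x)·Dx + (22 + 120·x + 324·x^2)·Dx^2 + (-1 - 19·x - 6·x^2 + 216·x^3)·Dx^3  (order 3).
h: a_k = 0, 3, 4, 16/3, 29/2, 152/5, 257/3, 1374/7, 2319/4, 4088/3, …
ICs: h(0) = 0, h′(0) = 3, h′′(0) = 8.

f: a_k = 2, 6, 18, 54, 162, 486, 1458, 4374, 13122, 39366, …
g: a_k = 1, 2, -2, 4, -10, 28, -84, 264, -858, 2860, …
h₀=f+g: left-lcm gives L₀, ord ≤ 2.
h=∫₀ˣh₀: take L = L₀·Dx.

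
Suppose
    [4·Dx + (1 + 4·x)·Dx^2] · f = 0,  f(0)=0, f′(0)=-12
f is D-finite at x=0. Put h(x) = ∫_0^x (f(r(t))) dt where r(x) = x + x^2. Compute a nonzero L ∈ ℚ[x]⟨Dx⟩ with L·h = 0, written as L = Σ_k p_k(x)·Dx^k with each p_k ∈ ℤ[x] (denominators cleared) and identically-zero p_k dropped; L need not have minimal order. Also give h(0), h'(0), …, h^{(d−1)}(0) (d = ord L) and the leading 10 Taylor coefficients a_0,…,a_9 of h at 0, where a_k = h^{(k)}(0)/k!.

L = 2·Dx^2 + (1 + 2·x)·Dx^3  (order 3).
h: a_k = 0, 0, -6, 4, -4, 24/5, -32/5, 64/7, -96/7, 64/3, …
ICs: h(0) = 0, h′(0) = 0, h′′(0) = -12.

f: a_k = 0, -12, 24, -64, 192, -3072/5, 2048, -49152/7, 24576, -262144/3, …
f∘r: x↦r, Dx↦Dx/r' in L_f ⇒ L₀.
Integrate: L := L₀·Dx.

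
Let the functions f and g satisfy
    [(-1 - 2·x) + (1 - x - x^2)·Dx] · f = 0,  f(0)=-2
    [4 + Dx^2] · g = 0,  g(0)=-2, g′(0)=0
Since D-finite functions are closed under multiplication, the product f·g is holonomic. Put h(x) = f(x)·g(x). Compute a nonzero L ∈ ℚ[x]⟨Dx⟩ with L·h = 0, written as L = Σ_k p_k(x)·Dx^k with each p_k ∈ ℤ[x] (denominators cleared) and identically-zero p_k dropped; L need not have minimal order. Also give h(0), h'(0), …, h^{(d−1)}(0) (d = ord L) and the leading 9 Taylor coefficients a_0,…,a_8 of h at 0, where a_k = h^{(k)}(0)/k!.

f: a_k = -2, -2, -4, -6, -10, -16, -26, -42, -68, …
g: a_k = -2, 0, 4, 0, -4/3, 0, 8/45, 0, -4/315, …
Sym-product of L_f,L_g gives L₀ (≤ ord 2).
L = (-2 + 4·x + 4·x^2) + (2 + 4·x)·Dx + (-1 + x + x^2)·Dx^2  (order 2).
h: a_k = 4, 4, 0, 4, 20/3, 32/3, 764/45, 1244/45, 4688/105, …
ICs: h(0) = 4, h′(0) = 4.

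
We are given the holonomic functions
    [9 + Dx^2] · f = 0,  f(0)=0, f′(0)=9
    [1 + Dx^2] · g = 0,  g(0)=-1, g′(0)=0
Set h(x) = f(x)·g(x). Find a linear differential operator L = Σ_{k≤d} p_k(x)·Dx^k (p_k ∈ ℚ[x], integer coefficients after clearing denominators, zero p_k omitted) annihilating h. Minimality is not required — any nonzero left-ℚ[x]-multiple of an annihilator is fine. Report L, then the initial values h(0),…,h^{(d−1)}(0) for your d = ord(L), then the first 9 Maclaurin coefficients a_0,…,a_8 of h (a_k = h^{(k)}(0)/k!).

f: a_k = 0, 9, 0, -27/2, 0, 243/40, 0, -729/560, 0, …
g: a_k = -1, 0, 1/2, 0, -1/24, 0, 1/720, 0, -1/40320, …
h₀=f·g: eliminate ⇒ L₀, order ≤ 2·2.
L = 64 + 20·Dx^2 + Dx^4  (order 4).
h: a_k = 0, -9, 0, 18, 0, -66/5, 0, 172/35, 0, …
ICs: h(0) = 0, h′(0) = -9, h′′(0) = 0, h′′′(0) = 108.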